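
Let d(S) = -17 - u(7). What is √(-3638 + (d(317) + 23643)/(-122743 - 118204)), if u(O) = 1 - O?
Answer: I*√4310437672054/34421 ≈ 60.317*I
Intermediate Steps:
d(S) = -11 (d(S) = -17 - (1 - 1*7) = -17 - (1 - 7) = -17 - 1*(-6) = -17 + 6 = -11)
√(-3638 + (d(317) + 23643)/(-122743 - 118204)) = √(-3638 + (-11 + 23643)/(-122743 - 118204)) = √(-3638 + 23632/(-240947)) = √(-3638 + 23632*(-1/240947)) = √(-3638 - 3376/34421) = √(-125226974/34421) = I*√4310437672054/34421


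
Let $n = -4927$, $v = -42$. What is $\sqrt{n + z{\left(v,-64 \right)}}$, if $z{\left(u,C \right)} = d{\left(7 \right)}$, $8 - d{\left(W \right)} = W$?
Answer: $i \sqrt{4926} \approx 70.185 i$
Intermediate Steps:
$d{\left(W \right)} = 8 - W$
$z{\left(u,C \right)} = 1$ ($z{\left(u,C \right)} = 8 - 7 = 1$)
$\sqrt{n + z{\left(v,-64 \right)}} = \sqrt{-4927 + 1} = \sqrt{-4926} = i \sqrt{4926}$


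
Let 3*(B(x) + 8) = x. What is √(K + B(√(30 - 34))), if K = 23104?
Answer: √(207864 + 6*I)/3 ≈ 151.97 + 0.0021934*I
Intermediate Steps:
B(x) = -8 + x/3
√(K + B(√(30 - 34))) = √(23104 + (-8 + √(30 - 34)/3)) = √(23104 + (-8 + √(-4)/3)) = √(23104 + (-8 + (2*I)/3)) = √(23104 + (-8 + 2*I/3)) = √(23096 + 2*I/3)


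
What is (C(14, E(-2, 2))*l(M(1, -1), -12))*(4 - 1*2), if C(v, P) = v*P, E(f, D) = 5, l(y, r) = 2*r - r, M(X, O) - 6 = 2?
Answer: -1680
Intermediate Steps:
M(X, O) = 8 (M(X, O) = 6 + 2 = 8)
l(y, r) = r
C(v, P) = P*v
(C(14, E(-2, 2))*l(M(1, -1), -12))*(4 - 1*2) = ((5*14)*(-12))*(4 - 1*2) = (70*(-12))*(4 - 2) = -840*2 = -1680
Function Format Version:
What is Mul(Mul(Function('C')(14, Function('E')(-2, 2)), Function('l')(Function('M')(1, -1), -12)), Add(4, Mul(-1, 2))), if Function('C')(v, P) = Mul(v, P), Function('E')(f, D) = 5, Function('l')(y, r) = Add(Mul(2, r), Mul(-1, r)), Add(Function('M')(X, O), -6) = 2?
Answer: -1680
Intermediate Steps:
Function('M')(X, O) = 8 (Function('M')(X, O) = Add(6, 2) = 8)
Function('l')(y, r) = r
Function('C')(v, P) = Mul(P, v)
Mul(Mul(Function('C')(14, Function('E')(-2, 2)), Function('l')(Function('M')(1, -1), -12)), Add(4, Mul(-1, 2))) = Mul(Mul(Mul(5, 14), -12), Add(4, Mul(-1, 2))) = Mul(Mul(70, -12), Add(4, -2)) = Mul(-840, 2) = -1680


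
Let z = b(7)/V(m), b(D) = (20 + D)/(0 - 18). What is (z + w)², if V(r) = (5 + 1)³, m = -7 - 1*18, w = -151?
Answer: 472845025/20736 ≈ 22803.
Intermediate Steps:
m = -25 (m = -7 - 18 = -25)
b(D) = -10/9 - D/18 (b(D) = (20 + D)/(-18) = (20 + D)*(-1/18) = -10/9 - D/18)
V(r) = 216 (V(r) = 6³ = 216)
z = -1/144 (z = (-10/9 - 1/18*7)/216 = (-10/9 - 7/18)*(1/216) = -3/2*1/216 = -1/144 ≈ -0.0069444)
(z + w)² = (-1/144 - 151)² = (-21745/144)² = 472845025/20736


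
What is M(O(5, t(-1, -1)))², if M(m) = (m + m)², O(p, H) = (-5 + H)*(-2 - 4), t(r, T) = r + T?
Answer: 49787136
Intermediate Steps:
t(r, T) = T + r
O(p, H) = 30 - 6*H (O(p, H) = (-5 + H)*(-6) = 30 - 6*H)
M(m) = 4*m² (M(m) = (2*m)² = 4*m²)
M(O(5, t(-1, -1)))² = (4*(30 - 6*(-1 - 1))²)² = (4*(30 - 6*(-2))²)² = (4*(30 + 12)²)² = (4*42²)² = (4*1764)² = 7056² = 49787136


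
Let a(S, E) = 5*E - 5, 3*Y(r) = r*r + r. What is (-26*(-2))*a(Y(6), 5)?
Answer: 1040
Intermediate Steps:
Y(r) = r/3 + r²/3 (Y(r) = (r*r + r)/3 = (r² + r)/3 = (r + r²)/3 = r/3 + r²/3)
a(S, E) = -5 + 5*E
(-26*(-2))*a(Y(6), 5) = (-26*(-2))*(-5 + 5*5) = 52*(-5 + 25) = 52*20 = 1040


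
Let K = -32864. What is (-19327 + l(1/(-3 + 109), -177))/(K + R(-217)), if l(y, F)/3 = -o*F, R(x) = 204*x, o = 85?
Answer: -6452/19283 ≈ -0.33460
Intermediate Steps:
l(y, F) = -255*F (l(y, F) = 3*(-85*F) = -255*F)
(-19327 + l(1/(-3 + 109), -177))/(K + R(-217)) = (-19327 - 255*(-177))/(-32864 + 204*(-217)) = (-19327 + 45135)/(-32864 - 44268) = 25808/(-77132) = 25808*(-1/77132) = -6452/19283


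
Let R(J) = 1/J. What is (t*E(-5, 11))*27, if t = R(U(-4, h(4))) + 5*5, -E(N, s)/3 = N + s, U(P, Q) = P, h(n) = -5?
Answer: -24057/2 ≈ -12029.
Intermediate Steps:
R(J) = 1/J
E(N, s) = -3*N - 3*s (E(N, s) = -3*(N + s) = -3*N - 3*s)
t = 99/4 (t = 1/(-4) + 5*5 = -1/4 + 25 = 99/4 ≈ 24.750)
(t*E(-5, 11))*27 = (99*(-3*(-5) - 3*11)/4)*27 = (99*(15 - 33)/4)*27 = ((99/4)*(-18))*27 = -891/2*27 = -24057/2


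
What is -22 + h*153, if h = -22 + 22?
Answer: -22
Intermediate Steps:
h = 0
-22 + h*153 = -22 + 0*153 = -22 + 0 = -22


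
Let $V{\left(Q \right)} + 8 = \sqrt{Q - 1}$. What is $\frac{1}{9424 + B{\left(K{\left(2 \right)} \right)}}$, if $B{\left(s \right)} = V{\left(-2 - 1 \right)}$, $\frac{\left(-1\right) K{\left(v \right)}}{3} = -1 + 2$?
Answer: $\frac{2354}{22165265} - \frac{i}{44330530} \approx 0.0001062 - 2.2558 \cdot 10^{-8} i$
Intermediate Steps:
$K{\left(v \right)} = -3$ ($K{\left(v \right)} = - 3 \left(-1 + 2\right) = \left(-3\right) 1 = -3$)
$V{\left(Q \right)} = -8 + \sqrt{-1 + Q}$ ($V{\left(Q \right)} = -8 + \sqrt{Q - 1} = -8 + \sqrt{-1 + Q}$)
$B{\left(s \right)} = -8 + 2 i$ ($B{\left(s \right)} = -8 + \sqrt{-1 - 3} = -8 + \sqrt{-4} = -8 + 2 i$)
$\frac{1}{9424 + B{\left(K{\left(2 \right)} \right)}} = \frac{1}{9424 - \left(8 - 2 i\right)} = \frac{1}{9416 + 2 i} = \frac{9416 - 2 i}{88661060}$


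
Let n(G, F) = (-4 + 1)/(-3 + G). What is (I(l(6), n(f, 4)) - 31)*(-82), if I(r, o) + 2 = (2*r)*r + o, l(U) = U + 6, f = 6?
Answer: -20828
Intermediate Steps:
l(U) = 6 + U
n(G, F) = -3/(-3 + G)
I(r, o) = -2 + o + 2*r**2 (I(r, o) = -2 + ((2*r)*r + o) = -2 + (2*r**2 + o) = -2 + (o + 2*r**2) = -2 + o + 2*r**2)
(I(l(6), n(f, 4)) - 31)*(-82) = ((-2 - 3/(-3 + 6) + 2*(6 + 6)**2) - 31)*(-82) = ((-2 - 3/3 + 2*12**2) - 31)*(-82) = ((-2 - 3*1/3 + 2*144) - 31)*(-82) = ((-2 - 1 + 288) - 31)*(-82) = (285 - 31)*(-82) = 254*(-82) = -20828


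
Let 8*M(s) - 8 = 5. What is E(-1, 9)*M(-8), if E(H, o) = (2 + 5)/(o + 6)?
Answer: 91/120 ≈ 0.75833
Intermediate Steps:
M(s) = 13/8 (M(s) = 1 + (⅛)*5 = 1 + 5/8 = 13/8)
E(H, o) = 7/(6 + o)
E(-1, 9)*M(-8) = (7/(6 + 9))*(13/8) = (7/15)*(13/8) = 91/120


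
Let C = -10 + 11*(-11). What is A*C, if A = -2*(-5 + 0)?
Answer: -1310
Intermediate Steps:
C = -131 (C = -10 - 121 = -131)
A = 10 (A = -2*(-5) = 10)
A*C = 10*(-131) = -1310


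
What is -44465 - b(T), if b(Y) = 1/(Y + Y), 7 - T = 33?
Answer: -2312179/52 ≈ -44465.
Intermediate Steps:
T = -26 (T = 7 - 1*33 = 7 - 33 = -26)
b(Y) = 1/(2*Y)
-44465 - b(T) = -44465 - 1/(2*(-26)) = -44465 - (-1)/(2*26) = -44465 - 1*(-1/52) = -44465 + 1/52 = -2312179/52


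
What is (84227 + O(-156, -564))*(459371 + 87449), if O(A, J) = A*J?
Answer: 94168419020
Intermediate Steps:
(84227 + O(-156, -564))*(459371 + 87449) = (84227 - 156*(-564))*(459371 + 87449) = (84227 + 87984)*546820 = 172211*546820 = 94168419020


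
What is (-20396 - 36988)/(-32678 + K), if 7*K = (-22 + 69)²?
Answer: 401688/226537 ≈ 1.7732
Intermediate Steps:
K = 2209/7 (K = (-22 + 69)²/7 = (⅐)*47² = (⅐)*2209 = 2209/7 ≈ 315.57)
(-20396 - 36988)/(-32678 + K) = (-20396 - 36988)/(-32678 + 2209/7) = -57384/(-226537/7) = -57384*(-7/226537) = 401688/226537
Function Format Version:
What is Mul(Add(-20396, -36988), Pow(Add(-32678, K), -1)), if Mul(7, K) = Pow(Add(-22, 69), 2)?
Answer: Rational(401688, 226537) ≈ 1.7732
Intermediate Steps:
K = Rational(2209, 7) (K = Mul(Rational(1, 7), Pow(Add(-22, 69), 2)) = Mul(Rational(1, 7), Pow(47, 2)) = Mul(Rational(1, 7), 2209) = Rational(2209, 7) ≈ 315.57)
Mul(Add(-20396, -36988), Pow(Add(-32678, K), -1)) = Mul(Add(-20396, -36988), Pow(Add(-32678, Rational(2209, 7)), -1)) = Mul(-57384, Pow(Rational(-226537, 7), -1)) = Mul(-57384, Rational(-7, 226537)) = Rational(401688, 226537)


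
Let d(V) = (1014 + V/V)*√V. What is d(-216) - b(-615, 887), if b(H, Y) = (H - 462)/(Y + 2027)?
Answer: 1077/2914 + 6090*I*√6 ≈ 0.3696 + 14917.0*I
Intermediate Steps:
b(H, Y) = (-462 + H)/(2027 + Y)
d(V) = 1015*√V (d(V) = (1014 + 1)*√V = 1015*√V)
d(-216) - b(-615, 887) = 1015*√(-216) - (-462 - 615)/(2027 + 887) = 1015*(6*I*√6) - (-1077)/2914 = 6090*I*√6 - (-1077)/2914 = 6090*I*√6 - 1*(-1077/2914) = 6090*I*√6 + 1077/2914 = 1077/2914 + 6090*I*√6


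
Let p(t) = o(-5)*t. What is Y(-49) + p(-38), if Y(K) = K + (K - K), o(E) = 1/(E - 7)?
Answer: -275/6 ≈ -45.833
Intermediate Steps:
o(E) = 1/(-7 + E)
p(t) = -t/12 (p(t) = t/(-7 - 5) = t/(-12) = -t/12)
Y(K) = K (Y(K) = K + 0 = K)
Y(-49) + p(-38) = -49 - 1/12*(-38) = -49 + 19/6 = -275/6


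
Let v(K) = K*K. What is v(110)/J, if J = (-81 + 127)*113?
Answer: 6050/2599 ≈ 2.3278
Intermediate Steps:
J = 5198 (J = 46*113 = 5198)
v(K) = K**2
v(110)/J = 110**2/5198 = 12100*(1/5198) = 6050/2599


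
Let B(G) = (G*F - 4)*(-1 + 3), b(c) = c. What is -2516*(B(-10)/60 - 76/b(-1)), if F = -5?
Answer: -2926108/15 ≈ -1.9507e+5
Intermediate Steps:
B(G) = -8 - 10*G (B(G) = (G*(-5) - 4)*(-1 + 3) = (-5*G - 4)*2 = (-4 - 5*G)*2 = -8 - 10*G)
-2516*(B(-10)/60 - 76/b(-1)) = -2516*((-8 - 10*(-10))/60 - 76/(-1)) = -2516*((-8 + 100)*(1/60) - 76*(-1)) = -2516*(92*(1/60) + 76) = -2516*(23/15 + 76) = -2516*1163/15 = -2926108/15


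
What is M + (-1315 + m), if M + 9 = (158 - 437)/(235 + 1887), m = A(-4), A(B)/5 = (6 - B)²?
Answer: -1748807/2122 ≈ -824.13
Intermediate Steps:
A(B) = 5*(6 - B)²
m = 500 (m = 5*(-6 - 4)² = 5*(-10)² = 5*100 = 500)
M = -19377/2122 (M = -9 + (158 - 437)/(235 + 1887) = -9 - 279/2122 = -19377/2122 ≈ -9.1315)
M + (-1315 + m) = -19377/2122 + (-1315 + 500) = -19377/2122 - 815 = -1748807/2122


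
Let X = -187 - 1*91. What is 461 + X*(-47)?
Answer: 13527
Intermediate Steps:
X = -278 (X = -187 - 91 = -278)
461 + X*(-47) = 461 - 278*(-47) = 461 + 13066 = 13527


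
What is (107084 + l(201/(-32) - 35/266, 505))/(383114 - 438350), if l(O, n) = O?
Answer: -65103173/33583488 ≈ -1.9385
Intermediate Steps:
(107084 + l(201/(-32) - 35/266, 505))/(383114 - 438350) = (107084 + (201/(-32) - 35/266))/(383114 - 438350) = (107084 + (201*(-1/32) - 35*1/266))/(-55236) = (107084 + (-201/32 - 5/38))*(-1/55236) = (107084 - 3899/608)*(-1/55236) = (65103173/608)*(-1/55236) = -65103173/33583488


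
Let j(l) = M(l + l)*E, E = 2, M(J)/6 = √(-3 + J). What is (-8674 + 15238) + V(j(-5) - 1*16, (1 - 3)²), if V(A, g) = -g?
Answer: 6560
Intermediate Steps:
M(J) = 6*√(-3 + J)
j(l) = 12*√(-3 + 2*l) (j(l) = (6*√(-3 + (l + l)))*2 = (6*√(-3 + 2*l))*2 = 12*√(-3 + 2*l))
(-8674 + 15238) + V(j(-5) - 1*16, (1 - 3)²) = (-8674 + 15238) - (1 - 3)² = 6564 - 1*(-2)² = 6564 - 1*4 = 6564 - 4 = 6560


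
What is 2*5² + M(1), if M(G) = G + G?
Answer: 52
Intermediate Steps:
M(G) = 2*G
2*5² + M(1) = 2*5² + 2*1 = 2*25 + 2 = 50 + 2 = 52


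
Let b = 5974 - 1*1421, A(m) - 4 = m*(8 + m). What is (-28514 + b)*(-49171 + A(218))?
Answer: -2420061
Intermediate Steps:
A(m) = 4 + m*(8 + m)
b = 4553 (b = 5974 - 1421 = 4553)
(-28514 + b)*(-49171 + A(218)) = (-28514 + 4553)*(-49171 + (4 + 218² + 8*218)) = -23961*(-49171 + (4 + 47524 + 1744)) = -23961*(-49171 + 49272) = -23961*101 = -2420061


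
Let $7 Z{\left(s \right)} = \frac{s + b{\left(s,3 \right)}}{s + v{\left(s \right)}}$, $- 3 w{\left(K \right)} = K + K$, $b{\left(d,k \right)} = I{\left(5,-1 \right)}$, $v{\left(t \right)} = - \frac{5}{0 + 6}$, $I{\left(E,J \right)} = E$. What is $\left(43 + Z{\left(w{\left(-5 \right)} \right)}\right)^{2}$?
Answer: $\frac{833569}{441} \approx 1890.2$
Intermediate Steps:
$v{\left(t \right)} = - \frac{5}{6}$
$b{\left(d,k \right)} = 5$
$w{\left(K \right)} = - \frac{2 K}{3}$ ($w{\left(K \right)} = - \frac{K + K}{3} = - \frac{2 K}{3}$)
$Z{\left(s \right)} = \frac{5 + s}{7 \left(- \frac{5}{6} + s\right)}$ ($Z{\left(s \right)} = \frac{\left(s + 5\right) \frac{1}{s - \frac{5}{6}}}{7} = \frac{\left(5 + s\right) \frac{1}{- \frac{5}{6} + s}}{7} = \frac{\frac{1}{- \frac{5}{6} + s} \left(5 + s\right)}{7} = \frac{5 + s}{7 \left(- \frac{5}{6} + s\right)}$)
$\left(43 + Z{\left(w{\left(-5 \right)} \right)}\right)^{2} = \left(43 + \frac{6 \left(5 - - \frac{10}{3}\right)}{7 \left(-5 + 6 \left(\left(- \frac{2}{3}\right) \left(-5\right)\right)\right)}\right)^{2} = \left(43 + \frac{6 \left(5 + \frac{10}{3}\right)}{7 \left(-5 + 6 \cdot \frac{10}{3}\right)}\right)^{2} = \left(43 + \frac{6}{7} \frac{1}{-5 + 20} \cdot \frac{25}{3}\right)^{2} = \left(43 + \frac{6}{7} \cdot \frac{1}{15} \cdot \frac{25}{3}\right)^{2} = \left(43 + \frac{10}{21}\right)^{2} = \left(\frac{913}{21}\right)^{2} = \frac{833569}{441}$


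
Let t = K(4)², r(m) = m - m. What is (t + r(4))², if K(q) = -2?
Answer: 16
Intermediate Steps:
r(m) = 0
t = 4 (t = (-2)² = 4)
(t + r(4))² = (4 + 0)² = 4² = 16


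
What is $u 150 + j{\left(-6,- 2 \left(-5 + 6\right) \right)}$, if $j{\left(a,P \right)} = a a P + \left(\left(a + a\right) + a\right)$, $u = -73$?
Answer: $-11040$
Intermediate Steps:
$j{\left(a,P \right)} = 3 a + P a^{2}$ ($j{\left(a,P \right)} = a^{2} P + \left(2 a + a\right) = P a^{2} + 3 a = 3 a + P a^{2}$)
$u 150 + j{\left(-6,- 2 \left(-5 + 6\right) \right)} = \left(-73\right) 150 - 6 \left(3 + - 2 \left(-5 + 6\right) \left(-6\right)\right) = -10950 - 6 \left(3 + \left(-2\right) 1 \left(-6\right)\right) = -10950 - 6 \left(3 - -12\right) = -10950 - 6 \left(3 + 12\right) = -10950 - 90 = -11040$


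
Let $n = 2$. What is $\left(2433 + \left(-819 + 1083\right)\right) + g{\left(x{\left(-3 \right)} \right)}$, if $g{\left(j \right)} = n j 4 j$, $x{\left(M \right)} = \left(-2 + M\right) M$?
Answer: $4497$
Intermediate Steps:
$x{\left(M \right)} = M \left(-2 + M\right)$
$g{\left(j \right)} = 8 j^{2}$ ($g{\left(j \right)} = 2 j 4 j = 8 j j = 8 j^{2}$)
$\left(2433 + \left(-819 + 1083\right)\right) + g{\left(x{\left(-3 \right)} \right)} = \left(2433 + \left(-819 + 1083\right)\right) + 8 \left(- 3 \left(-2 - 3\right)\right)^{2} = \left(2433 + 264\right) + 8 \left(\left(-3\right) \left(-5\right)\right)^{2} = 2697 + 8 \cdot 15^{2} = 2697 + 8 \cdot 225 = 2697 + 1800 = 4497$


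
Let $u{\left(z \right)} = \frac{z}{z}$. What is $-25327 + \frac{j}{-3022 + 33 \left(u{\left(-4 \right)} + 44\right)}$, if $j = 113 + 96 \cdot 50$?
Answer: $- \frac{38932512}{1537} \approx -25330.0$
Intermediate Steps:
$u{\left(z \right)} = 1$
$j = 4913$ ($j = 113 + 4800 = 4913$)
$-25327 + \frac{j}{-3022 + 33 \left(u{\left(-4 \right)} + 44\right)} = -25327 + \frac{4913}{-3022 + 33 \left(1 + 44\right)} = -25327 + \frac{4913}{-3022 + 33 \cdot 45} = -25327 + \frac{4913}{-3022 + 1485} = -25327 + \frac{4913}{-1537} = -25327 + 4913 \left(- \frac{1}{1537}\right) = -25327 - \frac{4913}{1537} = - \frac{38932512}{1537}$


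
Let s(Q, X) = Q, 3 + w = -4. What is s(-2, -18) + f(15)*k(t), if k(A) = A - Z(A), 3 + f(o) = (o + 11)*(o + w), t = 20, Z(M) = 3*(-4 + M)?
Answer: -5742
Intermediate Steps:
w = -7 (w = -3 - 4 = -7)
Z(M) = -12 + 3*M
f(o) = -3 + (-7 + o)*(11 + o) (f(o) = -3 + (o + 11)*(o - 7) = -3 + (11 + o)*(-7 + o) = -3 + (-7 + o)*(11 + o))
k(A) = 12 - 2*A (k(A) = A - (-12 + 3*A) = A + (12 - 3*A) = 12 - 2*A)
s(-2, -18) + f(15)*k(t) = -2 + (-80 + 15**2 + 4*15)*(12 - 2*20) = -2 + (-80 + 225 + 60)*(12 - 40) = -2 + 205*(-28) = -2 - 5740 = -5742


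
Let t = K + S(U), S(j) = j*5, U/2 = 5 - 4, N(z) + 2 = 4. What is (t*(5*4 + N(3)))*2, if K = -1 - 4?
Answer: 220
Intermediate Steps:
N(z) = 2 (N(z) = -2 + 4 = 2)
U = 2 (U = 2*(5 - 4) = 2*1 = 2)
S(j) = 5*j
K = -5
t = 5 (t = -5 + 5*2 = -5 + 10 = 5)
(t*(5*4 + N(3)))*2 = (5*(5*4 + 2))*2 = (5*(20 + 2))*2 = (5*22)*2 = 110*2 = 220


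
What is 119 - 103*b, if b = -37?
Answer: 3930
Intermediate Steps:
119 - 103*b = 119 - 103*(-37) = 119 + 3811 = 3930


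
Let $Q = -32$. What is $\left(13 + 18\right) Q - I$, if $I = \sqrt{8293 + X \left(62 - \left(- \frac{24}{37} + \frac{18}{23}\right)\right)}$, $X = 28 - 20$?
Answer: $-992 - \frac{7 \sqrt{129882173}}{851} \approx -1085.7$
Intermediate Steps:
$X = 8$
$I = \frac{7 \sqrt{129882173}}{851}$ ($I = \sqrt{8293 + 8 \left(62 - \left(- \frac{24}{37} + \frac{18}{23}\right)\right)} = \sqrt{8293 + 8 \left(62 - \frac{114}{851}\right)} = \sqrt{8293 + 8 \cdot \frac{52648}{851}} = \sqrt{8293 + \frac{421184}{851}} = \sqrt{\frac{7478527}{851}} = \frac{7 \sqrt{129882173}}{851} \approx 93.744$)
$\left(13 + 18\right) Q - I = \left(13 + 18\right) \left(-32\right) - \frac{7 \sqrt{129882173}}{851} = 31 \left(-32\right) - \frac{7 \sqrt{129882173}}{851} = -992 - \frac{7 \sqrt{129882173}}{851}$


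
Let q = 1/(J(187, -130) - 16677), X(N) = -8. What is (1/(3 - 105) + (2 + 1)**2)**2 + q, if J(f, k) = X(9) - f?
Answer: 1182289067/14628024 ≈ 80.824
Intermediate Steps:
J(f, k) = -8 - f
q = -1/16872 (q = 1/((-8 - 1*187) - 16677) = 1/((-8 - 187) - 16677) = 1/(-195 - 16677) = 1/(-16872) = -1/16872 ≈ -5.9270e-5)
(1/(3 - 105) + (2 + 1)**2)**2 + q = (1/(3 - 105) + (2 + 1)**2)**2 - 1/16872 = (1/(-102) + 3**2)**2 - 1/16872 = (-1/102 + 9)**2 - 1/16872 = (917/102)**2 - 1/16872 = 840889/10404 - 1/16872 = 1182289067/14628024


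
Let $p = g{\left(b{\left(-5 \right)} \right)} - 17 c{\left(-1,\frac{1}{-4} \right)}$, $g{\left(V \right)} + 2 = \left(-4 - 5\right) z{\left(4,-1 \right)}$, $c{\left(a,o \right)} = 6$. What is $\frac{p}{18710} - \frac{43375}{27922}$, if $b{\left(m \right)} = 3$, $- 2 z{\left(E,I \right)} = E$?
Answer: $- \frac{406973771}{261210310} \approx -1.558$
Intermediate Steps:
$z{\left(E,I \right)} = - \frac{E}{2}$
$g{\left(V \right)} = 16$ ($g{\left(V \right)} = -2 + \left(-4 - 5\right) \left(\left(- \frac{1}{2}\right) 4\right) = -2 - -18 = -2 + 18 = 16$)
$p = -86$ ($p = 16 - 102 = -86$)
$\frac{p}{18710} - \frac{43375}{27922} = - \frac{86}{18710} - \frac{43375}{27922} = \left(-86\right) \frac{1}{18710} - \frac{43375}{27922} = - \frac{43}{9355} - \frac{43375}{27922} = - \frac{406973771}{261210310}$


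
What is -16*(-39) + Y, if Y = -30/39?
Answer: 8102/13 ≈ 623.23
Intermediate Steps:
Y = -10/13 (Y = -30*1/39 = -10/13 ≈ -0.76923)
-16*(-39) + Y = -16*(-39) - 10/13 = 624 - 10/13 = 8102/13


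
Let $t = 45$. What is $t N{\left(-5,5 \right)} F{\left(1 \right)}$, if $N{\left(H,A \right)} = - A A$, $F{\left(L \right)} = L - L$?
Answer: $0$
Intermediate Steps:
$F{\left(L \right)} = 0$
$N{\left(H,A \right)} = - A^{2}$
$t N{\left(-5,5 \right)} F{\left(1 \right)} = 45 \left(- 5^{2}\right) 0 = 45 \left(\left(-1\right) 25\right) 0 = 45 \left(-25\right) 0 = \left(-1125\right) 0 = 0$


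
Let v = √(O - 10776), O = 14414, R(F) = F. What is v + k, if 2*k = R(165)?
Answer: 165/2 + √3638 ≈ 142.82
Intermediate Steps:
k = 165/2 (k = (½)*165 = 165/2 ≈ 82.500)
v = √3638 (v = √(14414 - 10776) = √3638 ≈ 60.316)
v + k = √3638 + 165/2 = 165/2 + √3638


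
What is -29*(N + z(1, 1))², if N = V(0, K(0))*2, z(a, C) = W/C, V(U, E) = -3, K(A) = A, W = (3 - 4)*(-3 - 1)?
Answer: -116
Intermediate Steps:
W = 4 (W = -1*(-4) = 4)
z(a, C) = 4/C
N = -6 (N = -3*2 = -6)
-29*(N + z(1, 1))² = -29*(-6 + 4/1)² = -29*(-6 + 4*1)² = -29*(-6 + 4)² = -29*(-2)² = -29*4 = -116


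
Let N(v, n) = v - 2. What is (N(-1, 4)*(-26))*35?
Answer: 2730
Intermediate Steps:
N(v, n) = -2 + v
(N(-1, 4)*(-26))*35 = ((-2 - 1)*(-26))*35 = -3*(-26)*35 = 78*35 = 2730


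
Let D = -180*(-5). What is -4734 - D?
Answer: -5634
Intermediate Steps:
D = 900
-4734 - D = -4734 - 1*900 = -4734 - 900 = -5634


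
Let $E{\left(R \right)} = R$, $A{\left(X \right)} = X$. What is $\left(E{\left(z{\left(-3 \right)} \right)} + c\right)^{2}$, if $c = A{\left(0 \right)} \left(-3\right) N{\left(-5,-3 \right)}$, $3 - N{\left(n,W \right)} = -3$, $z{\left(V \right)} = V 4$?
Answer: $144$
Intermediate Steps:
$z{\left(V \right)} = 4 V$
$N{\left(n,W \right)} = 6$ ($N{\left(n,W \right)} = 3 - -3 = 3 + 3 = 6$)
$c = 0$ ($c = 0 \left(-3\right) 6 = 0 \cdot 6 = 0$)
$\left(E{\left(z{\left(-3 \right)} \right)} + c\right)^{2} = \left(4 \left(-3\right) + 0\right)^{2} = \left(-12 + 0\right)^{2} = \left(-12\right)^{2} = 144$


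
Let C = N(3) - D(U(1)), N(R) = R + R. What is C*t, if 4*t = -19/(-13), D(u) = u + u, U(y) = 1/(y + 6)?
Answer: 190/91 ≈ 2.0879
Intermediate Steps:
U(y) = 1/(6 + y)
N(R) = 2*R
D(u) = 2*u
t = 19/52 (t = (-19/(-13))/4 = (-19*(-1/13))/4 = (¼)*(19/13) = 19/52 ≈ 0.36538)
C = 40/7 (C = 2*3 - 2/(6 + 1) = 6 - 2/7 = 40/7 ≈ 5.7143)
C*t = (40/7)*(19/52) = 190/91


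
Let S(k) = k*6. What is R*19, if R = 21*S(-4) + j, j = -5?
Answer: -9671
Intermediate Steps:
S(k) = 6*k
R = -509 (R = 21*(6*(-4)) - 5 = 21*(-24) - 5 = -504 - 5 = -509)
R*19 = -509*19 = -9671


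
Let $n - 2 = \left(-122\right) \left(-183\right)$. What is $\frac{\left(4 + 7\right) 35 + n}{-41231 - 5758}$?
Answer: $- \frac{7571}{15663} \approx -0.48337$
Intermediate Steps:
$n = 22328$ ($n = 2 - -22326 = 2 + 22326 = 22328$)
$\frac{\left(4 + 7\right) 35 + n}{-41231 - 5758} = \frac{\left(4 + 7\right) 35 + 22328}{-41231 - 5758} = \frac{11 \cdot 35 + 22328}{-46989} = \left(385 + 22328\right) \left(- \frac{1}{46989}\right) = 22713 \left(- \frac{1}{46989}\right) = - \frac{7571}{15663}$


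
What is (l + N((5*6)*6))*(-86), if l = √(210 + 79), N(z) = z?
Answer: -16942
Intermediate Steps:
l = 17 (l = √289 = 17)
(l + N((5*6)*6))*(-86) = (17 + (5*6)*6)*(-86) = (17 + 30*6)*(-86) = (17 + 180)*(-86) = 197*(-86) = -16942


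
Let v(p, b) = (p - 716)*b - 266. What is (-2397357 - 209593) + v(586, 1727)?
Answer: -2831726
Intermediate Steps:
v(p, b) = -266 + b*(-716 + p) (v(p, b) = (-716 + p)*b - 266 = b*(-716 + p) - 266 = -266 + b*(-716 + p))
(-2397357 - 209593) + v(586, 1727) = (-2397357 - 209593) + (-266 - 716*1727 + 1727*586) = -2606950 + (-266 - 1236532 + 1012022) = -2606950 - 224776 = -2831726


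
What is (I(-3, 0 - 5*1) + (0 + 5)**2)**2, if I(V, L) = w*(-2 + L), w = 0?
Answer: 625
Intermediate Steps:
I(V, L) = 0 (I(V, L) = 0*(-2 + L) = 0)
(I(-3, 0 - 5*1) + (0 + 5)**2)**2 = (0 + (0 + 5)**2)**2 = (0 + 5**2)**2 = (0 + 25)**2 = 25**2 = 625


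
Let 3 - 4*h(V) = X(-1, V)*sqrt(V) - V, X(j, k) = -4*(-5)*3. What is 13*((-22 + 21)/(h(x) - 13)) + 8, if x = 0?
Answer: 444/49 ≈ 9.0612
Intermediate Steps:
X(j, k) = 60 (X(j, k) = 20*3 = 60)
h(V) = 3/4 - 15*sqrt(V) + V/4 (h(V) = 3/4 - (60*sqrt(V) - V)/4 = 3/4 - (-V + 60*sqrt(V))/4 = 3/4 + (-15*sqrt(V) + V/4) = 3/4 - 15*sqrt(V) + V/4)
13*((-22 + 21)/(h(x) - 13)) + 8 = 13*((-22 + 21)/((3/4 - 15*sqrt(0) + (1/4)*0) - 13)) + 8 = 13*(-1/((3/4 - 15*0 + 0) - 13)) + 8 = 13*(-1/((3/4 + 0 + 0) - 13)) + 8 = 13*(-1/(3/4 - 13)) + 8 = 13*(-1/(-49/4)) + 8 = 13*(-1*(-4/49)) + 8 = 13*(4/49) + 8 = 52/49 + 8 = 444/49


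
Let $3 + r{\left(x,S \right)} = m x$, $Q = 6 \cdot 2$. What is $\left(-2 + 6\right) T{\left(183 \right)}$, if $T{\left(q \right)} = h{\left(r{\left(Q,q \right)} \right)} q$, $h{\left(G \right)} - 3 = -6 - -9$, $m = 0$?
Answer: $4392$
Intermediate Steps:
$Q = 12$
$r{\left(x,S \right)} = -3$ ($r{\left(x,S \right)} = -3 + 0 x = -3 + 0 = -3$)
$h{\left(G \right)} = 6$ ($h{\left(G \right)} = 3 - -3 = 3 + \left(-6 + 9\right) = 3 + 3 = 6$)
$T{\left(q \right)} = 6 q$
$\left(-2 + 6\right) T{\left(183 \right)} = \left(-2 + 6\right) 6 \cdot 183 = 4 \cdot 1098 = 4392$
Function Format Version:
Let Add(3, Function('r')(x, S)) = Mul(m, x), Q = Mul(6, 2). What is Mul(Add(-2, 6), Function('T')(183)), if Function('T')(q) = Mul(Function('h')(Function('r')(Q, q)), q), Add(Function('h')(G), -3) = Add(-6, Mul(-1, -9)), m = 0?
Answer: 4392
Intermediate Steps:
Q = 12
Function('r')(x, S) = -3 (Function('r')(x, S) = Add(-3, Mul(0, x)) = Add(-3, 0) = -3)
Function('h')(G) = 6 (Function('h')(G) = Add(3, Add(-6, Mul(-1, -9))) = Add(3, Add(-6, 9)) = Add(3, 3) = 6)
Function('T')(q) = Mul(6, q)
Mul(Add(-2, 6), Function('T')(183)) = Mul(Add(-2, 6), Mul(6, 183)) = Mul(4, 1098) = 4392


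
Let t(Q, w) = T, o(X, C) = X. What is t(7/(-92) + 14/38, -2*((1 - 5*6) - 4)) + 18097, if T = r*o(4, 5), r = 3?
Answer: 18109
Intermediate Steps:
T = 12 (T = 3*4 = 12)
t(Q, w) = 12
t(7/(-92) + 14/38, -2*((1 - 5*6) - 4)) + 18097 = 12 + 18097 = 18109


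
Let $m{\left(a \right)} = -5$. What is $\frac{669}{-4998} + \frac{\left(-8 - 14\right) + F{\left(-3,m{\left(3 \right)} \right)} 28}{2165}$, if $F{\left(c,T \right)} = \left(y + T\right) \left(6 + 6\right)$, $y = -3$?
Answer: $- \frac{999531}{721378} \approx -1.3856$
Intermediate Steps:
$F{\left(c,T \right)} = -36 + 12 T$ ($F{\left(c,T \right)} = \left(-3 + T\right) \left(6 + 6\right) = \left(-3 + T\right) 12 = -36 + 12 T$)
$\frac{669}{-4998} + \frac{\left(-8 - 14\right) + F{\left(-3,m{\left(3 \right)} \right)} 28}{2165} = \frac{669}{-4998} + \frac{\left(-8 - 14\right) + \left(-36 + 12 \left(-5\right)\right) 28}{2165} = 669 \left(- \frac{1}{4998}\right) + \left(\left(-8 - 14\right) + \left(-36 - 60\right) 28\right) \frac{1}{2165} = - \frac{223}{1666} + \left(-22 - 2688\right) \frac{1}{2165} = - \frac{223}{1666} - \frac{542}{433} = - \frac{999531}{721378}$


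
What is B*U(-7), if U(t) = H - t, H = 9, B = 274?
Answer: 4384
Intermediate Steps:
U(t) = 9 - t
B*U(-7) = 274*(9 - 1*(-7)) = 274*(9 + 7) = 274*16 = 4384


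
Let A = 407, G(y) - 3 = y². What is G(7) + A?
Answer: 459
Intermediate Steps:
G(y) = 3 + y²
G(7) + A = (3 + 7²) + 407 = (3 + 49) + 407 = 52 + 407 = 459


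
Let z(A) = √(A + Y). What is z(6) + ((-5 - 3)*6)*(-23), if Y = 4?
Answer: 1104 + √10 ≈ 1107.2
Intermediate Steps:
z(A) = √(4 + A) (z(A) = √(A + 4) = √(4 + A))
z(6) + ((-5 - 3)*6)*(-23) = √(4 + 6) + ((-5 - 3)*6)*(-23) = √10 - 8*6*(-23) = √10 - 48*(-23) = √10 + 1104 = 1104 + √10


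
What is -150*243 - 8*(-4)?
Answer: -36418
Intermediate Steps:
-150*243 - 8*(-4) = -36450 + 32 = -36418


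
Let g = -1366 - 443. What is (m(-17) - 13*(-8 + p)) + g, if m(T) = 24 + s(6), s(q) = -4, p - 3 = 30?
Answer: -2114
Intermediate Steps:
p = 33 (p = 3 + 30 = 33)
g = -1809
m(T) = 20 (m(T) = 24 - 4 = 20)
(m(-17) - 13*(-8 + p)) + g = (20 - 13*(-8 + 33)) - 1809 = (20 - 13*25) - 1809 = (20 - 325) - 1809 = -305 - 1809 = -2114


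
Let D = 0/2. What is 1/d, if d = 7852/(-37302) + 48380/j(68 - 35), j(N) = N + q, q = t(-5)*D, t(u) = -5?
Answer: 205161/300735274 ≈ 0.00068220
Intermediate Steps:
D = 0 (D = 0*(½) = 0)
q = 0 (q = -5*0 = 0)
j(N) = N (j(N) = N + 0 = N)
d = 300735274/205161 (d = 7852/(-37302) + 48380/(68 - 35) = 7852*(-1/37302) + 48380/33 = -3926/18651 + 48380*(1/33) = -3926/18651 + 48380/33 = 300735274/205161 ≈ 1465.8)
1/d = 1/(300735274/205161) = 205161/300735274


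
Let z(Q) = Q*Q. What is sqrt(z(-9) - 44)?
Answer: sqrt(37) ≈ 6.0828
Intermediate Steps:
z(Q) = Q**2
sqrt(z(-9) - 44) = sqrt((-9)**2 - 44) = sqrt(81 - 44) = sqrt(37)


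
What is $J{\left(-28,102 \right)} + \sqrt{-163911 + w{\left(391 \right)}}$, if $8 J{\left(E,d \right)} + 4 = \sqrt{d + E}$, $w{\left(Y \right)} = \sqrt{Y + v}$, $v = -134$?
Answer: $- \frac{1}{2} + \sqrt{-163911 + \sqrt{257}} + \frac{\sqrt{74}}{8} \approx 0.57529 + 404.84 i$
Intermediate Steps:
$w{\left(Y \right)} = \sqrt{-134 + Y}$ ($w{\left(Y \right)} = \sqrt{Y - 134} = \sqrt{-134 + Y}$)
$J{\left(E,d \right)} = - \frac{1}{2} + \frac{\sqrt{E + d}}{8}$ ($J{\left(E,d \right)} = - \frac{1}{2} + \frac{\sqrt{d + E}}{8} = - \frac{1}{2} + \frac{\sqrt{E + d}}{8}$)
$J{\left(-28,102 \right)} + \sqrt{-163911 + w{\left(391 \right)}} = \left(- \frac{1}{2} + \frac{\sqrt{-28 + 102}}{8}\right) + \sqrt{-163911 + \sqrt{-134 + 391}} = \left(- \frac{1}{2} + \frac{\sqrt{74}}{8}\right) + \sqrt{-163911 + \sqrt{257}} = - \frac{1}{2} + \sqrt{-163911 + \sqrt{257}} + \frac{\sqrt{74}}{8}$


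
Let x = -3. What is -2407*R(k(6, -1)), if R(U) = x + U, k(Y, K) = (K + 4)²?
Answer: -14442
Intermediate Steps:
k(Y, K) = (4 + K)²
R(U) = -3 + U
-2407*R(k(6, -1)) = -2407*(-3 + (4 - 1)²) = -2407*(-3 + 3²) = -2407*(-3 + 9) = -2407*6 = -14442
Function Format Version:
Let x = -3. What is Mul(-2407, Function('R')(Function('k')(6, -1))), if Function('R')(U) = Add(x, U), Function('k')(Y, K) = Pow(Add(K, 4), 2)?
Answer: -14442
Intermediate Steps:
Function('k')(Y, K) = Pow(Add(4, K), 2)
Function('R')(U) = Add(-3, U)
Mul(-2407, Function('R')(Function('k')(6, -1))) = Mul(-2407, Add(-3, Pow(Add(4, -1), 2))) = Mul(-2407, Add(-3, Pow(3, 2))) = Mul(-2407, Add(-3, 9)) = Mul(-2407, 6) = -14442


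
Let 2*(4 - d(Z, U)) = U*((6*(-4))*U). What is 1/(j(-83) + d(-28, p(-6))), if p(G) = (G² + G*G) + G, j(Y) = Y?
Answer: 1/52193 ≈ 1.9160e-5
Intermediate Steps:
p(G) = G + 2*G² (p(G) = (G² + G²) + G = 2*G² + G = G + 2*G²)
d(Z, U) = 4 + 12*U² (d(Z, U) = 4 - U*(6*(-4))*U/2 = 4 - U*(-24*U)/2 = 4 - (-12)*U² = 4 + 12*U²)
1/(j(-83) + d(-28, p(-6))) = 1/(-83 + (4 + 12*(-6*(1 + 2*(-6)))²)) = 1/(-83 + (4 + 12*(-6*(1 - 12))²)) = 1/(-83 + (4 + 12*(-6*(-11))²)) = 1/(-83 + (4 + 12*66²)) = 1/(-83 + (4 + 12*4356)) = 1/(-83 + (4 + 52272)) = 1/(-83 + 52276) = 1/52193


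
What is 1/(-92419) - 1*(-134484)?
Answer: 12428876795/92419 ≈ 1.3448e+5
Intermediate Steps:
1/(-92419) - 1*(-134484) = -1/92419 + 134484 = 12428876795/92419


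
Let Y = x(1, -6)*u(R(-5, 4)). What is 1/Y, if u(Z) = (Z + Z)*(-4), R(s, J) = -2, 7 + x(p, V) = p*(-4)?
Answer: -1/176 ≈ -0.0056818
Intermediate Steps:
x(p, V) = -7 - 4*p (x(p, V) = -7 + p*(-4) = -7 - 4*p)
u(Z) = -8*Z (u(Z) = (2*Z)*(-4) = -8*Z)
Y = -176 (Y = (-7 - 4*1)*(-8*(-2)) = (-7 - 4)*16 = -11*16 = -176)
1/Y = 1/(-176) = -1/176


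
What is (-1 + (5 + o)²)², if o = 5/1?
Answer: 9801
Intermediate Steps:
o = 5 (o = 5*1 = 5)
(-1 + (5 + o)²)² = (-1 + (5 + 5)²)² = (-1 + 10²)² = (-1 + 100)² = 99² = 9801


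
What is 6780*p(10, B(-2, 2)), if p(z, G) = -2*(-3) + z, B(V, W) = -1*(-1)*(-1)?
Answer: 108480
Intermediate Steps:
B(V, W) = -1 (B(V, W) = 1*(-1) = -1)
p(z, G) = 6 + z
6780*p(10, B(-2, 2)) = 6780*(6 + 10) = 6780*16 = 108480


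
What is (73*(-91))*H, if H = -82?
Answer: 544726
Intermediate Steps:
(73*(-91))*H = (73*(-91))*(-82) = -6643*(-82) = 544726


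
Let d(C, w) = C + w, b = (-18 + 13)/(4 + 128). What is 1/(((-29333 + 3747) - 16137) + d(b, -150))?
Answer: -132/5527241 ≈ -2.3882e-5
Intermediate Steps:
b = -5/132 ≈ -0.037879
1/(((-29333 + 3747) - 16137) + d(b, -150)) = 1/(((-29333 + 3747) - 16137) + (-5/132 - 150)) = 1/((-25586 - 16137) - 19805/132) = 1/(-41723 - 19805/132) = 1/(-5527241/132) = -132/5527241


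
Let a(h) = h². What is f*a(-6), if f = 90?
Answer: 3240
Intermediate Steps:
f*a(-6) = 90*(-6)² = 90*36 = 3240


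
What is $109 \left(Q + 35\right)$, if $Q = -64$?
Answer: $-3161$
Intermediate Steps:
$109 \left(Q + 35\right) = 109 \left(-64 + 35\right) = 109 \left(-29\right) = -3161$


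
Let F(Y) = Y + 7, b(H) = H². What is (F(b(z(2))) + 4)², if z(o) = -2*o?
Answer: 729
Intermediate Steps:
F(Y) = 7 + Y
(F(b(z(2))) + 4)² = ((7 + (-2*2)²) + 4)² = ((7 + (-4)²) + 4)² = ((7 + 16) + 4)² = (23 + 4)² = 27² = 729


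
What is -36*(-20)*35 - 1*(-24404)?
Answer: 49604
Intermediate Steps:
-36*(-20)*35 - 1*(-24404) = 720*35 + 24404 = 25200 + 24404 = 49604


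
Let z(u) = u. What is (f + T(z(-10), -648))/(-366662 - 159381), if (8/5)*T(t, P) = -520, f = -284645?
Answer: 40710/75149 ≈ 0.54172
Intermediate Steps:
T(t, P) = -325 (T(t, P) = (5/8)*(-520) = -325)
(f + T(z(-10), -648))/(-366662 - 159381) = (-284645 - 325)/(-366662 - 159381) = -284970/(-526043) = -284970*(-1/526043) = 40710/75149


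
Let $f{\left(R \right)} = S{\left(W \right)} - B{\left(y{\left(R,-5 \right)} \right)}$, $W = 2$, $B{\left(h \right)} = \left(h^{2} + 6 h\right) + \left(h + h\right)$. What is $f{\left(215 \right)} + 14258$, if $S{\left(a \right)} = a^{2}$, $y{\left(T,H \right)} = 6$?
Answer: $14178$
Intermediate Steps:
$B{\left(h \right)} = h^{2} + 8 h$ ($B{\left(h \right)} = \left(h^{2} + 6 h\right) + 2 h = h^{2} + 8 h$)
$f{\left(R \right)} = -80$ ($f{\left(R \right)} = 2^{2} - 6 \left(8 + 6\right) = 4 - 6 \cdot 14 = 4 - 84 = -80$)
$f{\left(215 \right)} + 14258 = -80 + 14258 = 14178$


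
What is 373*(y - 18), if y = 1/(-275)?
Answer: -1846723/275 ≈ -6715.4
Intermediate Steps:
y = -1/275 ≈ -0.0036364
373*(y - 18) = 373*(-1/275 - 18) = 373*(-4951/275) = -1846723/275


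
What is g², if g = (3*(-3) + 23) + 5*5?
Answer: 1521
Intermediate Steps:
g = 39 (g = (-9 + 23) + 25 = 14 + 25 = 39)
g² = 39² = 1521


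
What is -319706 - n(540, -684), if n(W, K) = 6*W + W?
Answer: -323486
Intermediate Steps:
n(W, K) = 7*W
-319706 - n(540, -684) = -319706 - 7*540 = -319706 - 1*3780 = -319706 - 3780 = -323486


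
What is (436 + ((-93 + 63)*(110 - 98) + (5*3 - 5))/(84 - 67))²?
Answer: 49871844/289 ≈ 1.7257e+5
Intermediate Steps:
(436 + ((-93 + 63)*(110 - 98) + (5*3 - 5))/(84 - 67))² = (436 + (-30*12 + (15 - 5))/17)² = (436 + (-360 + 10)*(1/17))² = (436 - 350*1/17)² = (436 - 350/17)² = (7062/17)² = 49871844/289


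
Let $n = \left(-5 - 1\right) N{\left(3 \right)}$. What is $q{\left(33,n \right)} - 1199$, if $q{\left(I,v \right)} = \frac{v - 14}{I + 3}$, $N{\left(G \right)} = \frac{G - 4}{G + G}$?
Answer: $- \frac{43177}{36} \approx -1199.4$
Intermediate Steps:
$N{\left(G \right)} = \frac{-4 + G}{2 G}$
$n = 1$ ($n = \left(-5 - 1\right) \frac{-4 + 3}{2 \cdot 3} = - 6 \cdot \frac{1}{2} \cdot \frac{1}{3} \left(-1\right) = \left(-6\right) \left(- \frac{1}{6}\right) = 1$)
$q{\left(I,v \right)} = \frac{-14 + v}{3 + I}$
$q{\left(33,n \right)} - 1199 = \frac{-14 + 1}{3 + 33} - 1199 = \frac{1}{36} \left(-13\right) - 1199 = - \frac{13}{36} - 1199 = - \frac{43177}{36}$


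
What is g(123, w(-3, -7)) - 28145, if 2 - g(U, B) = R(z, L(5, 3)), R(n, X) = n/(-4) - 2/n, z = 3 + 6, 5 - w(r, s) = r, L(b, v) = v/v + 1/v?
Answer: -1013059/36 ≈ -28141.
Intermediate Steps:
L(b, v) = 1 + 1/v
w(r, s) = 5 - r
z = 9
R(n, X) = -2/n - n/4 (R(n, X) = n*(-¼) - 2/n = -n/4 - 2/n = -2/n - n/4)
g(U, B) = 161/36 (g(U, B) = 2 - (-2/9 - ¼*9) = 2 - (-2*⅑ - 9/4) = 2 - (-2/9 - 9/4) = 2 - 1*(-89/36) = 2 + 89/36 = 161/36)
g(123, w(-3, -7)) - 28145 = 161/36 - 28145 = -1013059/36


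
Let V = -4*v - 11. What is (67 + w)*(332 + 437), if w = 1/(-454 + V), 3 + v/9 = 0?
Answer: 18392942/357 ≈ 51521.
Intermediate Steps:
v = -27 (v = -27 + 9*0 = -27 + 0 = -27)
V = 97 (V = -4*(-27) - 11 = 108 - 11 = 97)
w = -1/357 (w = 1/(-454 + 97) = 1/(-357) = -1/357 ≈ -0.0028011)
(67 + w)*(332 + 437) = (67 - 1/357)*(332 + 437) = (23918/357)*769 = 18392942/357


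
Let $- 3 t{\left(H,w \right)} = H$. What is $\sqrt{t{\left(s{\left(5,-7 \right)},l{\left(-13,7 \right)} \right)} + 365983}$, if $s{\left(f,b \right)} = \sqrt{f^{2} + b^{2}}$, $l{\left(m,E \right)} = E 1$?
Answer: $\frac{\sqrt{3293847 - 3 \sqrt{74}}}{3} \approx 604.96$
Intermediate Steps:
$l{\left(m,E \right)} = E$
$s{\left(f,b \right)} = \sqrt{b^{2} + f^{2}}$
$t{\left(H,w \right)} = - \frac{H}{3}$
$\sqrt{t{\left(s{\left(5,-7 \right)},l{\left(-13,7 \right)} \right)} + 365983} = \sqrt{- \frac{\sqrt{\left(-7\right)^{2} + 5^{2}}}{3} + 365983} = \sqrt{- \frac{\sqrt{49 + 25}}{3} + 365983} = \sqrt{- \frac{\sqrt{74}}{3} + 365983} = \sqrt{365983 - \frac{\sqrt{74}}{3}}$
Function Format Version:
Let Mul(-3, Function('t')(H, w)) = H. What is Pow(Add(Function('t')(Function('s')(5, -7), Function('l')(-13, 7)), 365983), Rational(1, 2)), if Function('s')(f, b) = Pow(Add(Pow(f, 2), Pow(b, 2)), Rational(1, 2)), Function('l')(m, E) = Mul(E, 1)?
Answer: Mul(Rational(1, 3), Pow(Add(3293847, Mul(-3, Pow(74, Rational(1, 2)))), Rational(1, 2))) ≈ 604.96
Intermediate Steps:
Function('l')(m, E) = E
Function('s')(f, b) = Pow(Add(Pow(b, 2), Pow(f, 2)), Rational(1, 2))
Function('t')(H, w) = Mul(Rational(-1, 3), H)
Pow(Add(Function('t')(Function('s')(5, -7), Function('l')(-13, 7)), 365983), Rational(1, 2)) = Pow(Add(Mul(Rational(-1, 3), Pow(Add(Pow(-7, 2), Pow(5, 2)), Rational(1, 2))), 365983), Rational(1, 2)) = Pow(Add(Mul(Rational(-1, 3), Pow(Add(49, 25), Rational(1, 2))), 365983), Rational(1, 2)) = Pow(Add(Mul(Rational(-1, 3), Pow(74, Rational(1, 2))), 365983), Rational(1, 2)) = Pow(Add(365983, Mul(Rational(-1, 3), Pow(74, Rational(1, 2)))), Rational(1, 2))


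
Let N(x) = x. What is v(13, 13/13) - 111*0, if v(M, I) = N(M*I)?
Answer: 13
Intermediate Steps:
v(M, I) = I*M (v(M, I) = M*I = I*M)
v(13, 13/13) - 111*0 = (13/13)*13 - 111*0 = (13*(1/13))*13 - 37*0 = 1*13 + 0 = 13 + 0 = 13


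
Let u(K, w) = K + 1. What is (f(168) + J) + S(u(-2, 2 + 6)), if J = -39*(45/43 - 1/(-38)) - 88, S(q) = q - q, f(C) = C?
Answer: 62353/1634 ≈ 38.160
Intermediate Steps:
u(K, w) = 1 + K
S(q) = 0
J = -212159/1634 (J = -39*(45*(1/43) - 1*(-1/38)) - 88 = -39*(45/43 + 1/38) - 88 = -39*1753/1634 - 88 = -68367/1634 - 88 = -212159/1634 ≈ -129.84)
(f(168) + J) + S(u(-2, 2 + 6)) = (168 - 212159/1634) + 0 = 62353/1634 + 0 = 62353/1634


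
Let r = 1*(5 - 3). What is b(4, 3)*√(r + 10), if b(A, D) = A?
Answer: 8*√3 ≈ 13.856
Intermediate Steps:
r = 2 (r = 1*2 = 2)
b(4, 3)*√(r + 10) = 4*√(2 + 10) = 4*√12 = 4*(2*√3) = 8*√3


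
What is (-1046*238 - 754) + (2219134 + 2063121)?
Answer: 4032553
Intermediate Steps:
(-1046*238 - 754) + (2219134 + 2063121) = (-248948 - 754) + 4282255 = -249702 + 4282255 = 4032553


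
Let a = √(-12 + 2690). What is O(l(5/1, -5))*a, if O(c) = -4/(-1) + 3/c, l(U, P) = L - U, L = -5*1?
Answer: 37*√2678/10 ≈ 191.47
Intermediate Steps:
L = -5
l(U, P) = -5 - U
O(c) = 4 + 3/c (O(c) = -4*(-1) + 3/c = 4 + 3/c)
a = √2678 ≈ 51.749
O(l(5/1, -5))*a = (4 + 3/(-5 - 5/1))*√2678 = (4 + 3/(-5 - 5))*√2678 = (4 + 3/(-10))*√2678 = (4 + 3*(-⅒))*√2678 = (4 - 3/10)*√2678 = 37*√2678/10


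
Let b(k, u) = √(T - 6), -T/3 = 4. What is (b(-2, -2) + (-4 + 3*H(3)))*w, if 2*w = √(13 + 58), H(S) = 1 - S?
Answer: √71*(-10 + 3*I*√2)/2 ≈ -42.131 + 17.875*I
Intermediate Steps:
T = -12 (T = -3*4 = -12)
b(k, u) = 3*I*√2 (b(k, u) = √(-12 - 6) = √(-18) = 3*I*√2)
w = √71/2 (w = √(13 + 58)/2 = √71/2 ≈ 4.2131)
(b(-2, -2) + (-4 + 3*H(3)))*w = (3*I*√2 + (-4 + 3*(1 - 1*3)))*(√71/2) = (3*I*√2 + (-4 + 3*(1 - 3)))*(√71/2) = (3*I*√2 + (-4 + 3*(-2)))*(√71/2) = (3*I*√2 + (-4 - 6))*(√71/2) = (3*I*√2 - 10)*(√71/2) = (-10 + 3*I*√2)*(√71/2) = √71*(-10 + 3*I*√2)/2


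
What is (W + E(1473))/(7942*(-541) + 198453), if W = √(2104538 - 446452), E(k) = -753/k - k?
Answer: 723494/2012200979 - √1658086/4098169 ≈ 4.5348e-5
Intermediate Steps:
E(k) = -k - 753/k
W = √1658086 ≈ 1287.7
(W + E(1473))/(7942*(-541) + 198453) = (√1658086 + (-1*1473 - 753/1473))/(7942*(-541) + 198453) = (√1658086 + (-1473 - 753*1/1473))/(-4296622 + 198453) = (√1658086 + (-1473 - 251/491))/(-4098169) = (√1658086 - 723494/491)*(-1/4098169) = (-723494/491 + √1658086)*(-1/4098169) = 723494/2012200979 - √1658086/4098169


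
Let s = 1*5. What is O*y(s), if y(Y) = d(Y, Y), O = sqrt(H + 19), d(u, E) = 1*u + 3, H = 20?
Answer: 8*sqrt(39) ≈ 49.960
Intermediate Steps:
d(u, E) = 3 + u (d(u, E) = u + 3 = 3 + u)
O = sqrt(39) (O = sqrt(20 + 19) = sqrt(39) ≈ 6.2450)
s = 5
y(Y) = 3 + Y
O*y(s) = sqrt(39)*(3 + 5) = sqrt(39)*8 = 8*sqrt(39)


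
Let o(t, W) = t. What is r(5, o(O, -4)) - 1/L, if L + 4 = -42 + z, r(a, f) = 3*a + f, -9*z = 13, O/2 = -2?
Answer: 4706/427 ≈ 11.021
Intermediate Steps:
O = -4 (O = 2*(-2) = -4)
z = -13/9 (z = -1/9*13 = -13/9 ≈ -1.4444)
r(a, f) = f + 3*a
L = -427/9 (L = -4 + (-42 - 13/9) = -4 - 391/9 = -427/9 ≈ -47.444)
r(5, o(O, -4)) - 1/L = (-4 + 3*5) - 1/(-427/9) = (-4 + 15) - 1*(-9/427) = 11 + 9/427 = 4706/427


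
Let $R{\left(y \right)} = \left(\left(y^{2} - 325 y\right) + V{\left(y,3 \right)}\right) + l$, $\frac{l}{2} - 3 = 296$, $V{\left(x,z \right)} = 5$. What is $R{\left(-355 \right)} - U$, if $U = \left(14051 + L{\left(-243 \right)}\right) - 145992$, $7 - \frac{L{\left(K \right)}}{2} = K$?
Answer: $373444$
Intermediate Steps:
$l = 598$ ($l = 6 + 2 \cdot 296 = 6 + 592 = 598$)
$L{\left(K \right)} = 14 - 2 K$
$R{\left(y \right)} = 603 + y^{2} - 325 y$ ($R{\left(y \right)} = \left(\left(y^{2} - 325 y\right) + 5\right) + 598 = \left(5 + y^{2} - 325 y\right) + 598 = 603 + y^{2} - 325 y$)
$U = -131441$ ($U = \left(14051 + \left(14 - -486\right)\right) - 145992 = \left(14051 + \left(14 + 486\right)\right) - 145992 = \left(14051 + 500\right) - 145992 = 14551 - 145992 = -131441$)
$R{\left(-355 \right)} - U = \left(603 + \left(-355\right)^{2} - -115375\right) - -131441 = \left(603 + 126025 + 115375\right) + 131441 = 242003 + 131441 = 373444$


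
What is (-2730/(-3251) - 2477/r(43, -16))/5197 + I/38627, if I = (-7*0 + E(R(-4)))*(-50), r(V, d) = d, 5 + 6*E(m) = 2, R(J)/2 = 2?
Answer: 319498091989/10441926900304 ≈ 0.030598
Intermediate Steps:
R(J) = 4 (R(J) = 2*2 = 4)
E(m) = -1/2 (E(m) = -5/6 + (1/6)*2 = -5/6 + 1/3 = -1/2)
I = 25 (I = (-7*0 - 1/2)*(-50) = (0 - 1/2)*(-50) = -1/2*(-50) = 25)
(-2730/(-3251) - 2477/r(43, -16))/5197 + I/38627 = (-2730/(-3251) - 2477/(-16))/5197 + 25/38627 = (-2730*(-1/3251) - 2477*(-1/16))*(1/5197) + 25*(1/38627) = (2730/3251 + 2477/16)*(1/5197) + 25/38627 = (8096407/52016)*(1/5197) + 25/38627 = 8096407/270327152 + 25/38627 = 319498091989/10441926900304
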